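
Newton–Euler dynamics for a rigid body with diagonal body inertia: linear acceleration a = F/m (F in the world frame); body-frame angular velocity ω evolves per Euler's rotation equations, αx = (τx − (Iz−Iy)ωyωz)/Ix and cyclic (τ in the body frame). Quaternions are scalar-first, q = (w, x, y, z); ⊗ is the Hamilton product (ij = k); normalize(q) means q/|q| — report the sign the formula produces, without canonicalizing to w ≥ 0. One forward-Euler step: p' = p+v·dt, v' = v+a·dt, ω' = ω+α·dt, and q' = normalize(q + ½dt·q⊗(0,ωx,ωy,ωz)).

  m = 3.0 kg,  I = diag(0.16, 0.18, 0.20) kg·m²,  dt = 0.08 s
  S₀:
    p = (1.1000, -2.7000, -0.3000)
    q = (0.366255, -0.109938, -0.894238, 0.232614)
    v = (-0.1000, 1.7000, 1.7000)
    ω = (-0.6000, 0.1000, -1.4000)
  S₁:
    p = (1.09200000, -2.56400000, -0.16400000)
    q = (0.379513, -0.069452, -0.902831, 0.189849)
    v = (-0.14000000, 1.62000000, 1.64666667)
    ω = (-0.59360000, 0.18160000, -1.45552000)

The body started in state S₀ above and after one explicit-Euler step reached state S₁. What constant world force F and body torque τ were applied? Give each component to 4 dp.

F = (-1.5000, -3.0000, -2.0000)
τ = (0.0100, 0.1500, -0.1400)

Δω = ω₁−ω₀ = (0.00640000, 0.08160000, -0.05552000)
ω₀×(Iω₀) = (-0.0028, -0.0336, -0.0012)
applied torque τ = (0.0100, 0.1500, -0.1400)
velocity change Δv = (-0.04000000, -0.08000000, -0.05333333)
applied force F = (-1.5000, -3.0000, -2.0000)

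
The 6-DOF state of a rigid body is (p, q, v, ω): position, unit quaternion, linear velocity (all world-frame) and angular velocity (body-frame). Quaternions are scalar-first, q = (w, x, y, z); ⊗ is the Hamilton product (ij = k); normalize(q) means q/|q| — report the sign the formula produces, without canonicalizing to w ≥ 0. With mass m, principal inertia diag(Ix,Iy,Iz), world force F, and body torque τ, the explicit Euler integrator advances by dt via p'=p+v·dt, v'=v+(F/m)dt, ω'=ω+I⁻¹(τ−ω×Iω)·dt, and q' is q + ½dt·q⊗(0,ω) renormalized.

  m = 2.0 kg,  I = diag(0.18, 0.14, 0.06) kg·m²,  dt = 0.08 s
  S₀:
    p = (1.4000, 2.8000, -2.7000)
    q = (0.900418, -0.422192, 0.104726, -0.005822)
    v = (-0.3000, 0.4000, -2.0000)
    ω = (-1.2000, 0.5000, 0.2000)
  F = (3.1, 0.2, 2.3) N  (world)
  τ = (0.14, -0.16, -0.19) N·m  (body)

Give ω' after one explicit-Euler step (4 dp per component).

ω' = (-1.1342, 0.4250, -0.0853)

(τ − ω×Iω)/I = (0.8222, -0.9371, -3.5667)
ω' = ω + α·dt = (-1.1342, 0.4250, -0.0853)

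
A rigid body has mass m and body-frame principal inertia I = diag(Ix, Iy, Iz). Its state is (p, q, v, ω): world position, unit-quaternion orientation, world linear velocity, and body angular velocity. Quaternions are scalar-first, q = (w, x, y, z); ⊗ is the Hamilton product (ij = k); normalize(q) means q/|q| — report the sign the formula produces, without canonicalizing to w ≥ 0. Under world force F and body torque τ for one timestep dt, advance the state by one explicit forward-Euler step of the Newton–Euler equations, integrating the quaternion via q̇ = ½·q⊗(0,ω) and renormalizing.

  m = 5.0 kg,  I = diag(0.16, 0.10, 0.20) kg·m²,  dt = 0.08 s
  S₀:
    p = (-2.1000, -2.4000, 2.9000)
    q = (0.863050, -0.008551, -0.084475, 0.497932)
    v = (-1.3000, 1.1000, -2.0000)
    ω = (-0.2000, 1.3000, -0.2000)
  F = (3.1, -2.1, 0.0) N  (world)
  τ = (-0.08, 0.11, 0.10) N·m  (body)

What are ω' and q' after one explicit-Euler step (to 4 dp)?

gyro term ω×Iω = (-0.0260, -0.0016, 0.0156)
angular accel α = (-0.3375, 1.1160, 0.4220)
ω' = ω + α·dt = (-0.2270, 1.3893, -0.1662)
Hamilton product q⊗(0,ω) = (0.2076937, -0.8030266, 1.0206684, -0.2006213)
q + ½dt·q⊗(0,ω), renormalized = (0.8701, -0.0406, -0.0436, 0.4892)

ω' = (-0.2270, 1.3893, -0.1662)
q' = (0.8701, -0.0406, -0.0436, 0.4892)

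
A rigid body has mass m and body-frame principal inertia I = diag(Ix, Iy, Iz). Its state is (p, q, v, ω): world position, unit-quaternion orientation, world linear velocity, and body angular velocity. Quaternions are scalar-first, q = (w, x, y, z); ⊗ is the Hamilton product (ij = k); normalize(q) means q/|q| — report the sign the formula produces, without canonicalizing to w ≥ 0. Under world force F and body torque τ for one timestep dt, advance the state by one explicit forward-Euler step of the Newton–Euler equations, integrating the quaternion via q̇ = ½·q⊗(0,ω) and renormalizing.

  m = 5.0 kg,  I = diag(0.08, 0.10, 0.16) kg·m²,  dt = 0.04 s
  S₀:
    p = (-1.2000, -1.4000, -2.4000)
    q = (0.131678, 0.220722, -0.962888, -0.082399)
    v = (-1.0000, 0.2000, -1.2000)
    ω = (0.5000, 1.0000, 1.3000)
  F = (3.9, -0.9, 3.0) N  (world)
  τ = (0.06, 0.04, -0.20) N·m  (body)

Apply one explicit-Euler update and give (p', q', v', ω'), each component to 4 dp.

p' = (-1.2400, -1.3920, -2.4480)
q' = (0.1508, 0.1985, -0.9662, -0.0649)
v' = (-0.9688, 0.1928, -1.1760)
ω' = (0.4910, 1.0368, 1.2475)

angular accel α = (-0.2250, 0.9200, -1.3125)
ω + α·dt = (0.4910, 1.0368, 1.2475)
Hamilton product q⊗(0,ω) = (0.9596457, -1.1035164, -0.1964601, 0.8733474)
q + ½dt·q⊗(0,ω), renormalized = (0.1508, 0.1985, -0.9662, -0.0649)
new position p' = (-1.2400, -1.3920, -2.4480)
new velocity v' = (-0.9688, 0.1928, -1.1760)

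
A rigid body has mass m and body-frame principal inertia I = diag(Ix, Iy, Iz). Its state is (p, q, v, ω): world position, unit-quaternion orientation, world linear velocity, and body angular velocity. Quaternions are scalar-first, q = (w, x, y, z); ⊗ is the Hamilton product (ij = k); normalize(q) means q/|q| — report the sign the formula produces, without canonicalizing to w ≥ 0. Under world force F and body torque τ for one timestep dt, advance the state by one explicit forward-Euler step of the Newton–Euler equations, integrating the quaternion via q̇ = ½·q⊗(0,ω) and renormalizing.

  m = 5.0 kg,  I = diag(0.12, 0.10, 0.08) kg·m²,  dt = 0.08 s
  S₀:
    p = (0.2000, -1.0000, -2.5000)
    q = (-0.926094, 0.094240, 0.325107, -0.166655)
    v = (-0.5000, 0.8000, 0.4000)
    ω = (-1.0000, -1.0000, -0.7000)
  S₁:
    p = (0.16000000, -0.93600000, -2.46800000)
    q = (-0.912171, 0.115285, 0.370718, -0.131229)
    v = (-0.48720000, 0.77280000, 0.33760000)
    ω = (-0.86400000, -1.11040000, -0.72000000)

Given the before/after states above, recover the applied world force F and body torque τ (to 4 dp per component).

F = (0.8000, -1.7000, -3.9000)
τ = (0.1900, -0.1100, -0.0400)

Δv = v₁−v₀ = (0.01280000, -0.02720000, -0.06240000)
m·(v₁−v₀)/dt = (0.8000, -1.7000, -3.9000)
Δω = ω₁−ω₀ = (0.13600000, -0.11040000, -0.02000000)
applied torque τ = (0.1900, -0.1100, -0.0400)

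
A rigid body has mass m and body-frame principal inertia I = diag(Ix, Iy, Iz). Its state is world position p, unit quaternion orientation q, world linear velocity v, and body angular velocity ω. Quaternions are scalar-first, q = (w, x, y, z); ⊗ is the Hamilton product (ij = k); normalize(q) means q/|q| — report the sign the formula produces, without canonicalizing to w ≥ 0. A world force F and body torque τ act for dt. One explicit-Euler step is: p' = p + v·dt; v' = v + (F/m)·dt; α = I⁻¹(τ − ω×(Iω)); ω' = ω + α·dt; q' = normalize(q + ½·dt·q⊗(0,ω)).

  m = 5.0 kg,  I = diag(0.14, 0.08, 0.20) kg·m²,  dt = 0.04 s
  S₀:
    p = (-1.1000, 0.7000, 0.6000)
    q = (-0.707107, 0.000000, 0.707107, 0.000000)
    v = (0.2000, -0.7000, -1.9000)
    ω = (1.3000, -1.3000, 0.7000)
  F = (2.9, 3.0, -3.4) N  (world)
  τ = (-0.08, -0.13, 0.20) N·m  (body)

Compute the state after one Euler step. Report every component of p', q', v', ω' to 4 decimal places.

precession coupling ω×(Iω) = (-0.1092, -0.0546, 0.1014)
angular accel α = (0.2086, -0.9425, 0.4930)
ω' = ω + α·dt = (1.3083, -1.3377, 0.7197)
q⊗(0,ω) = (0.9192391, -0.4242642, 0.9192391, -1.4142140)
q + ½dt·q⊗(0,ω), renormalized = (-0.6882, -0.0085, 0.7249, -0.0283)
new position p' = (-1.0920, 0.6720, 0.5240)
v' = v + a·dt = (0.2232, -0.6760, -1.9272)

p' = (-1.0920, 0.6720, 0.5240)
q' = (-0.6882, -0.0085, 0.7249, -0.0283)
v' = (0.2232, -0.6760, -1.9272)
ω' = (1.3083, -1.3377, 0.7197)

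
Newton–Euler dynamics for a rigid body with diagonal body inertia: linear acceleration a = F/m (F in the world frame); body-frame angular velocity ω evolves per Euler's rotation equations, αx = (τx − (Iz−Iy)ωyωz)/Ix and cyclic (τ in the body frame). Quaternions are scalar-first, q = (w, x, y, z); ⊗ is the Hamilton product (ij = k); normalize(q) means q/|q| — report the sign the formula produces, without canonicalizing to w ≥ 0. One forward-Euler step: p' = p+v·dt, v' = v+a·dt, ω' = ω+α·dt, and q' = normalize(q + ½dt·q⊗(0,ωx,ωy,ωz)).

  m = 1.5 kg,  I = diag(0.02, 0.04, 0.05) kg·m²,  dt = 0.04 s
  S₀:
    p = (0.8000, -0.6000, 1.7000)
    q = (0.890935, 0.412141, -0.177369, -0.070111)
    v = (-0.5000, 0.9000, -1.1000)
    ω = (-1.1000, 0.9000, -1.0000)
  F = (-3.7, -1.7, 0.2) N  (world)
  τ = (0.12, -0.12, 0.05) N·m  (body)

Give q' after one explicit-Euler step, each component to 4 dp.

2q̇ = q⊗(0,ω) = (0.5428762, -0.7395596, 1.2911046, -0.7151140)
updated quaternion q' = (0.9012, 0.3971, -0.1515, -0.0844)

q' = (0.9012, 0.3971, -0.1515, -0.0844)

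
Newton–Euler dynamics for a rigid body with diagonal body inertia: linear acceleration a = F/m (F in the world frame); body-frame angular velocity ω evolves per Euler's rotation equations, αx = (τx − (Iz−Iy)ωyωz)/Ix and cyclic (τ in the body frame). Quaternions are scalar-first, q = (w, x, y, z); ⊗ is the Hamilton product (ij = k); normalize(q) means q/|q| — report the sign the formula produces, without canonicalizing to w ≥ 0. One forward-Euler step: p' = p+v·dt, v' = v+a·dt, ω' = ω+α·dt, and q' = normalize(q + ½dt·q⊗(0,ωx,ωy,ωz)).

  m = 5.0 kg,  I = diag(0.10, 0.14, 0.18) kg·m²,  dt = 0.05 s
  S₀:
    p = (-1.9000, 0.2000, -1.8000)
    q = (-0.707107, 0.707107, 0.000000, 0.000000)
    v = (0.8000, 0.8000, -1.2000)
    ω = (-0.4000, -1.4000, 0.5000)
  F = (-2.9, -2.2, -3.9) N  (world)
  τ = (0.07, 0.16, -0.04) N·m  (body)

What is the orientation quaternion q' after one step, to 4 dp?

q' = (-0.6995, 0.7136, 0.0159, -0.0336)

Hamilton product q⊗(0,ω) = (0.2828428, 0.2828428, 0.6363963, -1.3435033)
updated quaternion q' = (-0.6995, 0.7136, 0.0159, -0.0336)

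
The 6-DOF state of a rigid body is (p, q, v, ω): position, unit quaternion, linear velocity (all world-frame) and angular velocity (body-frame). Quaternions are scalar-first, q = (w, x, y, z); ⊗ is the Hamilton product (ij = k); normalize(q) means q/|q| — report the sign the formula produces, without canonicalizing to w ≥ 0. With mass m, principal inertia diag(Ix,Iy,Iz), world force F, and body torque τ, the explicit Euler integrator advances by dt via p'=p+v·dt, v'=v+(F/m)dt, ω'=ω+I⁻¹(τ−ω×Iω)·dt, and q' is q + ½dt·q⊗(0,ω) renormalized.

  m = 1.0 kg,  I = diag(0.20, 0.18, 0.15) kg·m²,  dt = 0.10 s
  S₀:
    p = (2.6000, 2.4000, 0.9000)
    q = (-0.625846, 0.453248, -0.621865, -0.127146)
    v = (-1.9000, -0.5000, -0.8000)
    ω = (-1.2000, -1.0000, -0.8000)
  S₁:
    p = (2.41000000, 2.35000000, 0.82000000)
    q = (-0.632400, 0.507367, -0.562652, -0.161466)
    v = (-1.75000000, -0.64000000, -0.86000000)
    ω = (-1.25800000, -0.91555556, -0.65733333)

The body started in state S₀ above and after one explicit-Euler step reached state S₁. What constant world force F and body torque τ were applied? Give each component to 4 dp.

F = (1.5000, -1.4000, -0.6000)
τ = (-0.1400, 0.2000, 0.1900)

rate change Δω = (-0.05800000, 0.08444444, 0.14266667)
τ = I·(Δω/dt) + ω₀×(Iω₀) = (-0.1400, 0.2000, 0.1900)
Δv = v₁−v₀ = (0.15000000, -0.14000000, -0.06000000)
applied force F = (1.5000, -1.4000, -0.6000)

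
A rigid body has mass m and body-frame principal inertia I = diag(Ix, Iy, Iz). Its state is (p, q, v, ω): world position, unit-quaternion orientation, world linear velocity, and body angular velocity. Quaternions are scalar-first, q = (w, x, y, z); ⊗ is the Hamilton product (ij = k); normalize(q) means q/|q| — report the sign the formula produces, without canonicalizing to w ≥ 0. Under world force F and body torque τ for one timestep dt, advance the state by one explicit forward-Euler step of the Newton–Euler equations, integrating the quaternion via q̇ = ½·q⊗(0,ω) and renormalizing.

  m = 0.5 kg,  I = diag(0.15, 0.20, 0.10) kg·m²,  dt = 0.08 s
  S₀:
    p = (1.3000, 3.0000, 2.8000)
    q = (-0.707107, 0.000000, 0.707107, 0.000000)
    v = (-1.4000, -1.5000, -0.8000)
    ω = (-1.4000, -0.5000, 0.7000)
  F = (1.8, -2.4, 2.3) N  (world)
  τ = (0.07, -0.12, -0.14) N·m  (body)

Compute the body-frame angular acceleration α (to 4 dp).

α = (0.2333, -0.3550, -1.7500)

gyro term ω×Iω = (0.0350, -0.0490, 0.0350)
α = I⁻¹(τ − ω×Iω) = (0.2333, -0.3550, -1.7500)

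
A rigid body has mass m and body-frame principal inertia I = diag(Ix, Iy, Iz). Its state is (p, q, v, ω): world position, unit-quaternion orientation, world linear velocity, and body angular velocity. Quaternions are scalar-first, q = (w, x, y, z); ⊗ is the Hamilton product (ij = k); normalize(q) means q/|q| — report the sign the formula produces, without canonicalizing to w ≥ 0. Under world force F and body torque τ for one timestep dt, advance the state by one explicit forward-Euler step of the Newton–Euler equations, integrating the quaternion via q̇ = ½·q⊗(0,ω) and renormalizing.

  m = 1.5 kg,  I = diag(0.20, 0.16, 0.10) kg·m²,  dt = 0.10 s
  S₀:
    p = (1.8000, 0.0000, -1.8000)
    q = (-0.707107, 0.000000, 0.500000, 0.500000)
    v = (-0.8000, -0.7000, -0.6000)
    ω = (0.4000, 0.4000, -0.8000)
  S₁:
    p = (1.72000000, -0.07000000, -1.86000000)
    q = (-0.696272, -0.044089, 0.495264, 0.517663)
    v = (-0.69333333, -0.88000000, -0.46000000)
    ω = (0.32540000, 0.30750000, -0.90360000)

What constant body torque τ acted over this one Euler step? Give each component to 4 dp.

τ = (-0.1300, -0.1800, -0.1100)

Δω = ω₁−ω₀ = (-0.07460000, -0.09250000, -0.10360000)
applied torque τ = (-0.1300, -0.1800, -0.1100)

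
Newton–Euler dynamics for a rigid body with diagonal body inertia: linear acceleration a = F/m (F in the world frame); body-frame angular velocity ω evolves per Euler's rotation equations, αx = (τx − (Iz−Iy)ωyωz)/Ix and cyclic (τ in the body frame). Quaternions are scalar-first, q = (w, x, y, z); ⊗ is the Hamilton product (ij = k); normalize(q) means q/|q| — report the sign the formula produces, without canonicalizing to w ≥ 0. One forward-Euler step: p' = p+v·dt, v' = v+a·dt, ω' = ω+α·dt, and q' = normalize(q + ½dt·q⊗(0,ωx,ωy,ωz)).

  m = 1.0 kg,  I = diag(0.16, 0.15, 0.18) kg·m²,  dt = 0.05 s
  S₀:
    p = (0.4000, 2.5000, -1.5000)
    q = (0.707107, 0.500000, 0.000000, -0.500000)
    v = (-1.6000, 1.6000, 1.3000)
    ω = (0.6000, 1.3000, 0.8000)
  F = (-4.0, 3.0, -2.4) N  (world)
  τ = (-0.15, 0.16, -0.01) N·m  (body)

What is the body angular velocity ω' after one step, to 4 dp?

ω' = (0.5434, 1.3565, 0.7994)

α = I⁻¹(τ − ω×Iω) = (-1.1325, 1.1307, -0.0122)
new body rate ω' = (0.5434, 1.3565, 0.7994)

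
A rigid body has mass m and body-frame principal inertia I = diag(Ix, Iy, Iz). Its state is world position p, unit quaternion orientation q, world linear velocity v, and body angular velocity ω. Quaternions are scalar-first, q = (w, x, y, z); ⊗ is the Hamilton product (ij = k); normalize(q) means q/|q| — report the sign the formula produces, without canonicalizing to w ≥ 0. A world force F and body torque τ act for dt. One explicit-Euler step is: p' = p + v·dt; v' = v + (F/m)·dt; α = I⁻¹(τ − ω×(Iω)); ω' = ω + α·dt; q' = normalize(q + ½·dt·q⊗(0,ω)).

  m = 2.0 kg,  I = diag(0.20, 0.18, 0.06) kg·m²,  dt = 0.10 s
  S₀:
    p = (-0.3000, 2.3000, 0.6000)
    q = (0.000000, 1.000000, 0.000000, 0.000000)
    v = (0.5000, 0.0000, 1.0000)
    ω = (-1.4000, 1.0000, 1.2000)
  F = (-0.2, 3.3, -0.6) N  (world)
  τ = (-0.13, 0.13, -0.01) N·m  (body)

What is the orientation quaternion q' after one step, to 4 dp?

q⊗(0,ω) = (1.4000000, 0.0000000, -1.2000000, 1.0000000)
q' = normalize(q + ½dt·q⊗(0,ω)) = (0.0696, 0.9945, -0.0597, 0.0497)

q' = (0.0696, 0.9945, -0.0597, 0.0497)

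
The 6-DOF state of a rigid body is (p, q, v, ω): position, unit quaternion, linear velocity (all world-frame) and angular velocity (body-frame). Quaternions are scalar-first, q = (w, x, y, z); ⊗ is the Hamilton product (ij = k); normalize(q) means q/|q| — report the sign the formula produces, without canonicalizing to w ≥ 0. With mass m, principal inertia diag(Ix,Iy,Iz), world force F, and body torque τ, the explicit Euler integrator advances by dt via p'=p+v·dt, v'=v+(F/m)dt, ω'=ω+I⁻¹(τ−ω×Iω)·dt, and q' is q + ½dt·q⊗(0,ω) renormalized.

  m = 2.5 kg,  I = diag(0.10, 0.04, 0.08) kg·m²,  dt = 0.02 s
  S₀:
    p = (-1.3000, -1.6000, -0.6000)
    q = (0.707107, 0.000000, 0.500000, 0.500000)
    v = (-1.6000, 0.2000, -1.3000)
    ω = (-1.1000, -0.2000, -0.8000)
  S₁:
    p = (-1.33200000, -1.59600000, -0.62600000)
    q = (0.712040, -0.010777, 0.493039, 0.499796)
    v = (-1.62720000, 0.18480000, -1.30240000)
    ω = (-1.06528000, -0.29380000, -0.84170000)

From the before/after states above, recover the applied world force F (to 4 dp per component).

F = (-3.4000, -1.9000, -0.3000)

v₁ − v₀ = (-0.02720000, -0.01520000, -0.00240000)
F = m·Δv/dt = (-3.4000, -1.9000, -0.3000)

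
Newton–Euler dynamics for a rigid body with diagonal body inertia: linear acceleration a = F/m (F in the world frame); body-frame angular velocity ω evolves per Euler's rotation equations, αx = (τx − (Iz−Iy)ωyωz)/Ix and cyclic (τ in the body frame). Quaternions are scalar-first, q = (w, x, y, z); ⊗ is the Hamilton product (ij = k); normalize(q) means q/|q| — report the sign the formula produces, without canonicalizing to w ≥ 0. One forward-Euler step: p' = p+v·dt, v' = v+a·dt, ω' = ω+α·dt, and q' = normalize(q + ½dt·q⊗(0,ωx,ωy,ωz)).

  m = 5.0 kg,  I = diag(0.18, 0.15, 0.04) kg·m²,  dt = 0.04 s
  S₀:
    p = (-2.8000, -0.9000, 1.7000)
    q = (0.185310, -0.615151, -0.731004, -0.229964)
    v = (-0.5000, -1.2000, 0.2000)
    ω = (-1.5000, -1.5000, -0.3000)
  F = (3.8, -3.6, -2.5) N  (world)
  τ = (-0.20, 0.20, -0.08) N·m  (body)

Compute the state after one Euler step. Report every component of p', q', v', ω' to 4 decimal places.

ω×(Iω) gyroscopic = (-0.0495, 0.0630, -0.0675)
angular accel α = (-0.8361, 0.9133, -0.3125)
ω' = ω + α·dt = (-1.5334, -1.4635, -0.3125)
2q̇ = q⊗(0,ω) = (-2.0882217, -0.4036098, -0.1175643, -0.2293725)
updated quaternion q' = (0.1434, -0.6227, -0.7327, -0.2343)
new position p' = (-2.8200, -0.9480, 1.7080)
v + (F/m)dt = (-0.4696, -1.2288, 0.1800)

p' = (-2.8200, -0.9480, 1.7080)
q' = (0.1434, -0.6227, -0.7327, -0.2343)
v' = (-0.4696, -1.2288, 0.1800)
ω' = (-1.5334, -1.4635, -0.3125)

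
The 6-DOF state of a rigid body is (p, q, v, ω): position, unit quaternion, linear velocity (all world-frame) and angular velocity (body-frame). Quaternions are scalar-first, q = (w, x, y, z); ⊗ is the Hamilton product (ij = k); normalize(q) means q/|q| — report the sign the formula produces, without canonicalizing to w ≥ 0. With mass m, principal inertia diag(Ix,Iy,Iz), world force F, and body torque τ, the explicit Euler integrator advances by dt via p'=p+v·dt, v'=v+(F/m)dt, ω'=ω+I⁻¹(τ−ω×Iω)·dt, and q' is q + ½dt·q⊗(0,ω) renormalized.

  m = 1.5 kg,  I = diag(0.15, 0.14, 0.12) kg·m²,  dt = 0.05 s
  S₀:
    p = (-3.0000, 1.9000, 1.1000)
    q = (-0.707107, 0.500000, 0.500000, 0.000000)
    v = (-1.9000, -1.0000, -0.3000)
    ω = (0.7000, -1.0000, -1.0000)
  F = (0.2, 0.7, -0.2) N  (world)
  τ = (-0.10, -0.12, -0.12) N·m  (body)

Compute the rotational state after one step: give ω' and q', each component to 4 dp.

ω' = (0.6733, -1.0354, -1.0529)
q' = (-0.7028, 0.4748, 0.5298, -0.0036)

ω×(Iω) gyroscopic = (-0.0200, -0.0210, 0.0070)
(τ − ω×Iω)/I = (-0.5333, -0.7071, -1.0583)
ω + α·dt = (0.6733, -1.0354, -1.0529)
Hamilton product q⊗(0,ω) = (0.1500000, -0.9949749, 1.2071070, -0.1428930)
q' = normalize(q + ½dt·q⊗(0,ω)) = (-0.7028, 0.4748, 0.5298, -0.0036)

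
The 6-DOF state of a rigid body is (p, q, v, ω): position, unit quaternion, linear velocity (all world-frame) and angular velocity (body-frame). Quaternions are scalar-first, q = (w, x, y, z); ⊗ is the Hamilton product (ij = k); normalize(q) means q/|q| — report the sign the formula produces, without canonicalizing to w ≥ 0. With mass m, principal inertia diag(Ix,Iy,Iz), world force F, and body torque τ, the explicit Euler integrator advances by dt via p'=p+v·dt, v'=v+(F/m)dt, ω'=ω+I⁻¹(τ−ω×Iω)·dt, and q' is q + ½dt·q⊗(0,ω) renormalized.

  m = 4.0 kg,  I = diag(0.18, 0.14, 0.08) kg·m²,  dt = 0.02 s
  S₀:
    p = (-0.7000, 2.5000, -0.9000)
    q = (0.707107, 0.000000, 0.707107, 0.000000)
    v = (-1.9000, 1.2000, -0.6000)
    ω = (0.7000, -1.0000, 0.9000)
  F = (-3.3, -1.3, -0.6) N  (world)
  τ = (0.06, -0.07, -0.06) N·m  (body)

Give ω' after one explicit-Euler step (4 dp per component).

ω×(Iω) gyroscopic = (0.0540, 0.0630, 0.0280)
(τ − ω×Iω)/I = (0.0333, -0.9500, -1.1000)
ω + α·dt = (0.7007, -1.0190, 0.8780)

ω' = (0.7007, -1.0190, 0.8780)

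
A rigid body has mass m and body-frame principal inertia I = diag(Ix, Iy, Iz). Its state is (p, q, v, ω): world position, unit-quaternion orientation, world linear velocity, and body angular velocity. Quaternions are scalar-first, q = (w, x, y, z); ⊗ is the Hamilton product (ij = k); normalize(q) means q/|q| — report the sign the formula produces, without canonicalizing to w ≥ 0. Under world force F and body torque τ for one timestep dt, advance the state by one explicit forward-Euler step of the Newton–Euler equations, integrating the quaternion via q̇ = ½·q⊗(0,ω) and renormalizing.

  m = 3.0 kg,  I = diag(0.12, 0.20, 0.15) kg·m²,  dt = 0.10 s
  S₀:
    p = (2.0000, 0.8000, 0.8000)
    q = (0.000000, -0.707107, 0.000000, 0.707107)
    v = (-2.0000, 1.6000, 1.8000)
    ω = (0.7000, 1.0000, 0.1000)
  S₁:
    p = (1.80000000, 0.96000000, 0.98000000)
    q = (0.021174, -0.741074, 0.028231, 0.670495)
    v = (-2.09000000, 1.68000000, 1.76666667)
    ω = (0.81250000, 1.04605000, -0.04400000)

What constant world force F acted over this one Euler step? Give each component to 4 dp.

v₁ − v₀ = (-0.09000000, 0.08000000, -0.03333333)
m·(v₁−v₀)/dt = (-2.7000, 2.4000, -1.0000)

F = (-2.7000, 2.4000, -1.0000)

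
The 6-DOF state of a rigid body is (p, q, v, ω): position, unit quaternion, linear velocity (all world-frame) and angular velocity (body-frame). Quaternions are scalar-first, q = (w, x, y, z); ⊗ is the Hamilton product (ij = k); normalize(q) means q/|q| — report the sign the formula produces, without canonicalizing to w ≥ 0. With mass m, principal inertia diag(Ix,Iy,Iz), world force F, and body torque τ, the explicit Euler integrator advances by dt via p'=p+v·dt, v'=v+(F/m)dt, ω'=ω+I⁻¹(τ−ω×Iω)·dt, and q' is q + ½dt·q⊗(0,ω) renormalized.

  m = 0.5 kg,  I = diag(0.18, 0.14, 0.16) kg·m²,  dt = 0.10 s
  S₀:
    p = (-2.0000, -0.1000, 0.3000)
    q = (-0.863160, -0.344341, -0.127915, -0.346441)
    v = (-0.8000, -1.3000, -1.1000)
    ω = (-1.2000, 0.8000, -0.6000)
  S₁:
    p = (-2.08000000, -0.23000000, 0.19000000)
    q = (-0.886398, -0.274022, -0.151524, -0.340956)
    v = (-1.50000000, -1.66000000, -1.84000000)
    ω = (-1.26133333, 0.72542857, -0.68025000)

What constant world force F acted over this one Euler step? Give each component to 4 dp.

Δv = v₁−v₀ = (-0.70000000, -0.36000000, -0.74000000)
F = m·Δv/dt = (-3.5000, -1.8000, -3.7000)

F = (-3.5000, -1.8000, -3.7000)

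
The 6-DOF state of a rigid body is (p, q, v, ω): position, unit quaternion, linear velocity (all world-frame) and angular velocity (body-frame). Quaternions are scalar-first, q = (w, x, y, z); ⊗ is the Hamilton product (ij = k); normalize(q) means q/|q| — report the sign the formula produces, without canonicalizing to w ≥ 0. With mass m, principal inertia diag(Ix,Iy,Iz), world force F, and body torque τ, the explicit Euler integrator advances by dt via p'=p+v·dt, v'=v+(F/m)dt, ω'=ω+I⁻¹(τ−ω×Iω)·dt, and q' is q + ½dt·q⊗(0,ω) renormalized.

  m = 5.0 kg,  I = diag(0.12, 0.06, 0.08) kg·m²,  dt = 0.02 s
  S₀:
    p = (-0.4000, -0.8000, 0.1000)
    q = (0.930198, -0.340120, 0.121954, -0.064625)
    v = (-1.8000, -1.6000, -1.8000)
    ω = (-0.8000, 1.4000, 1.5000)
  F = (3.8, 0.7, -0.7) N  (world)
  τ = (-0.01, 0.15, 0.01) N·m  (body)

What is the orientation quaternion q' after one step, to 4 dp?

q' = (0.9265, -0.3447, 0.1406, -0.0544)

Hamilton product q⊗(0,ω) = (-0.3458941, -0.4707524, 1.8641572, 1.0166922)
updated quaternion q' = (0.9265, -0.3447, 0.1406, -0.0544)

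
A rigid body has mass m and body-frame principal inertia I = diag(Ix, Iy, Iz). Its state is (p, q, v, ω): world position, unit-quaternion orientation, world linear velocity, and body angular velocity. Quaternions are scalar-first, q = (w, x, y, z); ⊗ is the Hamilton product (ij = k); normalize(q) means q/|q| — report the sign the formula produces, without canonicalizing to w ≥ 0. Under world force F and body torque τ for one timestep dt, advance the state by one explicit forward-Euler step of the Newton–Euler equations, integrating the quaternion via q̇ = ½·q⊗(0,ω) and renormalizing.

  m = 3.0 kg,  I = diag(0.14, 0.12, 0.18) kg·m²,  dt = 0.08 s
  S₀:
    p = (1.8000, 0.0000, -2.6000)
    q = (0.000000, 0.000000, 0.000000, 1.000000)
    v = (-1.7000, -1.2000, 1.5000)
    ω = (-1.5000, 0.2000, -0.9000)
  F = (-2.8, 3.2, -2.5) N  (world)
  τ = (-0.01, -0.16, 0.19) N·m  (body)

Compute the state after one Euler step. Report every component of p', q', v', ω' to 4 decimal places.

ω×(Iω) gyroscopic = (-0.0108, -0.0540, 0.0060)
(τ − ω×Iω)/I = (0.0057, -0.8833, 1.0222)
ω' = ω + α·dt = (-1.4995, 0.1293, -0.8182)
q⊗(0,ω) = (0.9000000, -0.2000000, -1.5000000, 0.0000000)
updated quaternion q' = (0.0359, -0.0080, -0.0599, 0.9975)
a = F/m = (-0.9333, 1.0667, -0.8333)
p + v·dt = (1.6640, -0.0960, -2.4800)
v + (F/m)dt = (-1.7747, -1.1147, 1.4333)

p' = (1.6640, -0.0960, -2.4800)
q' = (0.0359, -0.0080, -0.0599, 0.9975)
v' = (-1.7747, -1.1147, 1.4333)
ω' = (-1.4995, 0.1293, -0.8182)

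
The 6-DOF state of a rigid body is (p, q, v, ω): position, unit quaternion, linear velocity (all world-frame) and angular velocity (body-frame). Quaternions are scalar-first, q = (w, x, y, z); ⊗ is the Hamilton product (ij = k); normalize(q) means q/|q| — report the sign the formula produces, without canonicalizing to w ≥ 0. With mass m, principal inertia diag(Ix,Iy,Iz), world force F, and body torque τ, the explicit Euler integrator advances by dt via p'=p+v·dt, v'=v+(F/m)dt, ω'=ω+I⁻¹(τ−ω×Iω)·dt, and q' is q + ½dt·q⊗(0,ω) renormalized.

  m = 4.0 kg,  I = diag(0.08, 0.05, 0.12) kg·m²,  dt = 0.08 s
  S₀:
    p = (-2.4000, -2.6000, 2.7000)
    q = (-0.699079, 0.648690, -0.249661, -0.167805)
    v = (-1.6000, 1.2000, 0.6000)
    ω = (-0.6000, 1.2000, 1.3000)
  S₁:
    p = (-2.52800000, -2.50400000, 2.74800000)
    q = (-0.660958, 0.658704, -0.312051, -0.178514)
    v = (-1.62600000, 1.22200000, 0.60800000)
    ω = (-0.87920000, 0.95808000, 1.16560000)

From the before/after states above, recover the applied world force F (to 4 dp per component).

F = (-1.3000, 1.1000, 0.4000)

velocity change Δv = (-0.02600000, 0.02200000, 0.00800000)
applied force F = (-1.3000, 1.1000, 0.4000)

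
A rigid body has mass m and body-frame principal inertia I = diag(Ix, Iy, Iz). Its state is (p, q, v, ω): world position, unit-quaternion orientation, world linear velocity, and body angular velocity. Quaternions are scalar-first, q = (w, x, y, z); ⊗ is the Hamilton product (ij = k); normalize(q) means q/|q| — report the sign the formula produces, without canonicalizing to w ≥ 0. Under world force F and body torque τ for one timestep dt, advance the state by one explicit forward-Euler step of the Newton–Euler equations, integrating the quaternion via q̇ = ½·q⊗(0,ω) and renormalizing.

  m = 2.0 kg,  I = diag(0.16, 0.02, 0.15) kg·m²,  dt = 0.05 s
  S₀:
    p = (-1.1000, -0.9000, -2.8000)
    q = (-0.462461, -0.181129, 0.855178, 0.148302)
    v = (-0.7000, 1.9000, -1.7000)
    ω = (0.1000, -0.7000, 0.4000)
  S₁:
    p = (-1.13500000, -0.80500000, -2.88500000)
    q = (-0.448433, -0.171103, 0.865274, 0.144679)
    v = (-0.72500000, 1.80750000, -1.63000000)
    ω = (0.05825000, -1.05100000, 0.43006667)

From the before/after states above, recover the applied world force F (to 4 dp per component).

v₁ − v₀ = (-0.02500000, -0.09250000, 0.07000000)
applied force F = (-1.0000, -3.7000, 2.8000)

F = (-1.0000, -3.7000, 2.8000)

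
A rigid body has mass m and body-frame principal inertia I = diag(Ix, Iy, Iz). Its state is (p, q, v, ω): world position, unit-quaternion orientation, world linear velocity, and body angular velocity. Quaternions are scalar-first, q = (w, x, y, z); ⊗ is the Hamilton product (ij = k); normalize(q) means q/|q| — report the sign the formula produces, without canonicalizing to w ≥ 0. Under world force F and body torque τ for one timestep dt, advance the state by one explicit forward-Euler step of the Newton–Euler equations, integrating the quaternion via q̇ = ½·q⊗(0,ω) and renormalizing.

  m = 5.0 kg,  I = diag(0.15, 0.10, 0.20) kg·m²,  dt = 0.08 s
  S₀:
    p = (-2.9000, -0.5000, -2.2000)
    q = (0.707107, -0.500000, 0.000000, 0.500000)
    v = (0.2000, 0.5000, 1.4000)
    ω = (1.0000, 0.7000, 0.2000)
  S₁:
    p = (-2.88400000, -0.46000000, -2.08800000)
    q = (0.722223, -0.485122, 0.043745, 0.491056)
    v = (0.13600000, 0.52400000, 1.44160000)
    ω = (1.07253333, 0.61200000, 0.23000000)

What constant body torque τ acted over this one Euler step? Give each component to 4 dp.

τ = (0.1500, -0.1200, 0.0400)

Δω = ω₁−ω₀ = (0.07253333, -0.08800000, 0.03000000)
precession coupling = (0.0140, -0.0100, -0.0350)
τ = I·(Δω/dt) + ω₀×(Iω₀) = (0.1500, -0.1200, 0.0400)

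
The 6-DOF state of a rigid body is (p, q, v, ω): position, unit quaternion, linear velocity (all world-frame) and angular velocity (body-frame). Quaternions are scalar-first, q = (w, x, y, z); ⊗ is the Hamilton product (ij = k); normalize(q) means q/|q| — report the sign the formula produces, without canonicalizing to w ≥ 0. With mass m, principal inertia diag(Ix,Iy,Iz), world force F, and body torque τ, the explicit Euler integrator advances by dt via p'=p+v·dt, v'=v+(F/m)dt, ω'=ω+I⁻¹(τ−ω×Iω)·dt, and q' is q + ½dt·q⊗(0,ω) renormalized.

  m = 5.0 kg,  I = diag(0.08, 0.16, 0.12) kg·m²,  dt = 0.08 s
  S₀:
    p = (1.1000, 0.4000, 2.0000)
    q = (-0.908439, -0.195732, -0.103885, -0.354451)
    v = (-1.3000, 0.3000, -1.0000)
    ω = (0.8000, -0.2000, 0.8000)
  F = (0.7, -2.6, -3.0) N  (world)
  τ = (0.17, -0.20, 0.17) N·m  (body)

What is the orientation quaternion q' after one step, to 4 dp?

q⊗(0,ω) = (0.4193694, -0.8807494, 0.0547126, -0.6044968)
q' = normalize(q + ½dt·q⊗(0,ω)) = (-0.8907, -0.2307, -0.1016, -0.3782)

q' = (-0.8907, -0.2307, -0.1016, -0.3782)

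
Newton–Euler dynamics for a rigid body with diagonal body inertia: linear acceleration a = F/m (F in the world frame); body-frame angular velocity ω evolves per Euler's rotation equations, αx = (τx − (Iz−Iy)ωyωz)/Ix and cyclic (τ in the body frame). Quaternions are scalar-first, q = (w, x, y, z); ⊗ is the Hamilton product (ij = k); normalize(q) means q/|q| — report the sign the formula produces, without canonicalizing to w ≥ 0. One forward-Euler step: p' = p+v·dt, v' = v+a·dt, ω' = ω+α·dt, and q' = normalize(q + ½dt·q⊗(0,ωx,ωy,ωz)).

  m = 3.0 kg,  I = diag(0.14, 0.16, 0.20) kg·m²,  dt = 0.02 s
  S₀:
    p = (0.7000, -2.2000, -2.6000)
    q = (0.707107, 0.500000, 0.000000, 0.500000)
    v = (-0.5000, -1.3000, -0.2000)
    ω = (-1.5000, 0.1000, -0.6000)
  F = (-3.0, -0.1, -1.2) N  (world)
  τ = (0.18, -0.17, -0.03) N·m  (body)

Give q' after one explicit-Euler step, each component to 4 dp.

q' = (0.7175, 0.4888, -0.0038, 0.4962)

q⊗(0,ω) = (1.0500000, -1.1106605, -0.3792893, -0.3742642)
q' = normalize(q + ½dt·q⊗(0,ω)) = (0.7175, 0.4888, -0.0038, 0.4962)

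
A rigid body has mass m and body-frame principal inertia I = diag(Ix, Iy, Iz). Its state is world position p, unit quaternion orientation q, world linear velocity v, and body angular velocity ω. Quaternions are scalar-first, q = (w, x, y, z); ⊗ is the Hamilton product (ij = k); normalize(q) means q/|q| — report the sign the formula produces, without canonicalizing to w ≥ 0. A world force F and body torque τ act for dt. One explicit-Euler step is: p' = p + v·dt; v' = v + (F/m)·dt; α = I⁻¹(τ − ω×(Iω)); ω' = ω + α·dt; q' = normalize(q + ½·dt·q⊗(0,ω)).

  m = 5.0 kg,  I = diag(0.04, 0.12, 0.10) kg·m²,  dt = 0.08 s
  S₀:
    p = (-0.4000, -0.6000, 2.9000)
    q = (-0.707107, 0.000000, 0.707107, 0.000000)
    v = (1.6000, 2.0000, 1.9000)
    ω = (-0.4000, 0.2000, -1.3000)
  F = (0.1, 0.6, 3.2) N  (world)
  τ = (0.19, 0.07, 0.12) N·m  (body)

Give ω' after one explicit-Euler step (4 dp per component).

(τ − ω×Iω)/I = (4.6200, 0.8433, 1.2640)
ω' = ω + α·dt = (-0.0304, 0.2675, -1.1989)

ω' = (-0.0304, 0.2675, -1.1989)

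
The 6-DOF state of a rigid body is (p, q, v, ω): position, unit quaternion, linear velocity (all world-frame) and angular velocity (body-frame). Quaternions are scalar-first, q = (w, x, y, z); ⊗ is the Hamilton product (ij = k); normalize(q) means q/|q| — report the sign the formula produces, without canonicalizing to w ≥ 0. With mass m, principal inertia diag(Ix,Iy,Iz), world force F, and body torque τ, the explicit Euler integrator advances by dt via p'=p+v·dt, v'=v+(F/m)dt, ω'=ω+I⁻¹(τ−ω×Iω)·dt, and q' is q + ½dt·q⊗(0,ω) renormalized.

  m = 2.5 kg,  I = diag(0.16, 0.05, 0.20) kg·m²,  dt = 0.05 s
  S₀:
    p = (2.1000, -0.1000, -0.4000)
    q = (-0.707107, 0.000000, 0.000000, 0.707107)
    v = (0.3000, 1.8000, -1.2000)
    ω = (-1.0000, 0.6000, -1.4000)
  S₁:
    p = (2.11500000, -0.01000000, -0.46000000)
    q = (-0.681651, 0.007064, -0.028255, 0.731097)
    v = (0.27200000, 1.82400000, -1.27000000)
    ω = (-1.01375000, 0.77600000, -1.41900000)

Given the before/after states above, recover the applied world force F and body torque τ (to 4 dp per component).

F = (-1.4000, 1.2000, -3.5000)
τ = (-0.1700, 0.1200, -0.0100)

ω₁ − ω₀ = (-0.01375000, 0.17600000, -0.01900000)
ω₀×(Iω₀) = (-0.1260, -0.0560, 0.0660)
applied torque τ = (-0.1700, 0.1200, -0.0100)
v₁ − v₀ = (-0.02800000, 0.02400000, -0.07000000)
applied force F = (-1.4000, 1.2000, -3.5000)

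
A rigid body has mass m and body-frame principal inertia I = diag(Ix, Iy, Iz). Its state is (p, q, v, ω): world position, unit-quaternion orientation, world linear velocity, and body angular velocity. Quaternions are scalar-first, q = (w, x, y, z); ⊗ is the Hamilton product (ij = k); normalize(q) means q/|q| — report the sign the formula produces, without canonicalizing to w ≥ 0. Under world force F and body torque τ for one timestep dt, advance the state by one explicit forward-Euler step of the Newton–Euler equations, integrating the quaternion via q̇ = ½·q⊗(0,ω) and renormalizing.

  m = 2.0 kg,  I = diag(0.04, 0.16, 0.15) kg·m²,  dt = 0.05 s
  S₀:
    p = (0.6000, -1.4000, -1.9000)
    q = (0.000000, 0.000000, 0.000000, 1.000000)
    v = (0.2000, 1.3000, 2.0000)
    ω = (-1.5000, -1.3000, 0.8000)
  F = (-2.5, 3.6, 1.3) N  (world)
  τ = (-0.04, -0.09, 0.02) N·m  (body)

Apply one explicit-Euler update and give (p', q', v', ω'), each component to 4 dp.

p' = (0.6100, -1.3350, -1.8000)
q' = (-0.0200, 0.0325, -0.0374, 0.9986)
v' = (0.1375, 1.3900, 2.0325)
ω' = (-1.5630, -1.3694, 0.7287)

ω×(Iω) gyroscopic = (0.0104, 0.1320, 0.2340)
α = I⁻¹(τ − ω×Iω) = (-1.2600, -1.3875, -1.4267)
new body rate ω' = (-1.5630, -1.3694, 0.7287)
q⊗(0,ω) = (-0.8000000, 1.3000000, -1.5000000, 0.0000000)
updated quaternion q' = (-0.0200, 0.0325, -0.0374, 0.9986)
a = F/m = (-1.2500, 1.8000, 0.6500)
new position p' = (0.6100, -1.3350, -1.8000)
v' = v + a·dt = (0.1375, 1.3900, 2.0325)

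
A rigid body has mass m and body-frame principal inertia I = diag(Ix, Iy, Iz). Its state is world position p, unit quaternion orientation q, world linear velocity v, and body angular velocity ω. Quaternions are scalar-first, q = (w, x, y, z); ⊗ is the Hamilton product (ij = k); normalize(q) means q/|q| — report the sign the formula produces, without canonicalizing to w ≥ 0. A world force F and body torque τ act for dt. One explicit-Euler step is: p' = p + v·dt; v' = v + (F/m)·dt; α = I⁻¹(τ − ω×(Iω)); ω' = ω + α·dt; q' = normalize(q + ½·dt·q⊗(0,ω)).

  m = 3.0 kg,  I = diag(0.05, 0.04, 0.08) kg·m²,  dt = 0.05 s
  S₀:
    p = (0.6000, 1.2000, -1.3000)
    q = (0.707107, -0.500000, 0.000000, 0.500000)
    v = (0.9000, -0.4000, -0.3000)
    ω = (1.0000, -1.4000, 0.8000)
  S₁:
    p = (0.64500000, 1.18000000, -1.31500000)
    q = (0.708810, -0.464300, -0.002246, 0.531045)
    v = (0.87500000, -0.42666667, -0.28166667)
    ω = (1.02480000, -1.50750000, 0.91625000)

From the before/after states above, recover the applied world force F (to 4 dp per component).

F = (-1.5000, -1.6000, 1.1000)

velocity change Δv = (-0.02500000, -0.02666667, 0.01833333)
m·(v₁−v₀)/dt = (-1.5000, -1.6000, 1.1000)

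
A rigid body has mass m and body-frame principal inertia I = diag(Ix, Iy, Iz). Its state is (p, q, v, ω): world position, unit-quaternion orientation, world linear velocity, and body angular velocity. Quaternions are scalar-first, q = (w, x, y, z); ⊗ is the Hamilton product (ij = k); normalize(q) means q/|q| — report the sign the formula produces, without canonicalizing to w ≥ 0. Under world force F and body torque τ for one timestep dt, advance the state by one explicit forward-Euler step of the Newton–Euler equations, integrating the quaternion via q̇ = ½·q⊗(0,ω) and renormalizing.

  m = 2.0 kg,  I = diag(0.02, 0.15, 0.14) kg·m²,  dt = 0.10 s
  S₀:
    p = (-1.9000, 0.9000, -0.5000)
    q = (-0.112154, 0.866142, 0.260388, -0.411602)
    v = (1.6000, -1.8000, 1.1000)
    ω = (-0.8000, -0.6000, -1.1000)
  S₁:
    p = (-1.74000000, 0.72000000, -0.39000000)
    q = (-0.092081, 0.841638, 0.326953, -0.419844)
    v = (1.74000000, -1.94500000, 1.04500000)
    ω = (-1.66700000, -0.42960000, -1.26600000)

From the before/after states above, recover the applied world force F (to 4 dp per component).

F = (2.8000, -2.9000, -1.1000)

v₁ − v₀ = (0.14000000, -0.14500000, -0.05500000)
applied force F = (2.8000, -2.9000, -1.1000)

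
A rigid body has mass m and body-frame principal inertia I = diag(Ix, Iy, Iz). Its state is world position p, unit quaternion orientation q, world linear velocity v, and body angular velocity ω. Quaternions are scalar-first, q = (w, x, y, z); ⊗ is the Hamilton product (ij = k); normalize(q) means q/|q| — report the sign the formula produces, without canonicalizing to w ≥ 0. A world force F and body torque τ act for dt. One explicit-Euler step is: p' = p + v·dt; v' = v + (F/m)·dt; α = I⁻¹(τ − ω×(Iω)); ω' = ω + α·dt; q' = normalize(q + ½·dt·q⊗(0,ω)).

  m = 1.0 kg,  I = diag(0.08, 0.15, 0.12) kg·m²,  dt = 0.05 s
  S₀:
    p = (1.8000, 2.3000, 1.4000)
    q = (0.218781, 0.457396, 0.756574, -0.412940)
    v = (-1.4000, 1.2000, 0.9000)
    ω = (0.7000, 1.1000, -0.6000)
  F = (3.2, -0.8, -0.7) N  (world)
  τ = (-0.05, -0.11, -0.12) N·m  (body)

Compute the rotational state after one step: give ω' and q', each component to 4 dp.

gyro term ω×Iω = (0.0198, 0.0168, 0.0539)
angular accel α = (-0.8725, -0.8453, -1.4492)
new body rate ω' = (0.6564, 1.0577, -0.6725)
q⊗(0,ω) = (-1.4001726, 0.1534363, 0.2260387, -0.1577348)
q + ½dt·q⊗(0,ω), renormalized = (0.1837, 0.4609, 0.7617, -0.4166)

ω' = (0.6564, 1.0577, -0.6725)
q' = (0.1837, 0.4609, 0.7617, -0.4166)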